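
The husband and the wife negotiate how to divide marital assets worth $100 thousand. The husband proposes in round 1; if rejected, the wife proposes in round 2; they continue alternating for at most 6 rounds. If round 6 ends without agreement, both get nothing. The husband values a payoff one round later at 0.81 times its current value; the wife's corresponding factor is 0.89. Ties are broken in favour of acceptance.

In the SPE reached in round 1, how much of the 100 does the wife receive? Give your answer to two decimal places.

75.35

Round 6 (the wife proposes): rejection yields 0 for the husband; the wife offers 0 and keeps 100.
Round 5 (the husband proposes): the wife can get 100 next round, worth 0.89 × 100 = 89 now, so the husband offers 89, keeping 11.
Round 4 (the wife proposes): the husband can get 11 next round, worth 0.81 × 11 = 8.91 now, so the wife offers 8.91, keeping 91.09.
Round 3 (the husband proposes): the wife can get 91.09 next round, worth 0.89 × 91.09 = 81.0701 now. The husband offers 81.0701 and keeps 100 − 81.0701 = 18.9299.
Round 2 (the wife proposes): the husband can get 18.9299 next round, worth 0.81 × 18.9299 = 15.333219 now, so the wife offers 15.333219, keeping 84.666781.
Round 1 (the husband proposes): the wife can get 84.666781 next round, worth 0.89 × 84.666781 = 75.35343509 now; the husband offers that and keeps 24.64656491.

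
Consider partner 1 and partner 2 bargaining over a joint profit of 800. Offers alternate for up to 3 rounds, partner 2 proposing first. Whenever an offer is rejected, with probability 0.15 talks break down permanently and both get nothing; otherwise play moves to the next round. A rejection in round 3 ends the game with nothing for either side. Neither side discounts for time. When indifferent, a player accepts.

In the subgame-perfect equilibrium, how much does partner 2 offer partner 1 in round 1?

By backward induction:
Round 3 (partner 2 proposes): rejection yields 0 for partner 1; partner 2 offers 0 and keeps 800.
Round 2 (partner 1 proposes): rejecting gives partner 2 an expected 0.85 × 800 = 680; partner 1 offers that and keeps 120.
Round 1 (partner 2 proposes): rejecting gives partner 1 an expected 0.85 × 120 = 102, so partner 2 offers 102, keeping 698.

102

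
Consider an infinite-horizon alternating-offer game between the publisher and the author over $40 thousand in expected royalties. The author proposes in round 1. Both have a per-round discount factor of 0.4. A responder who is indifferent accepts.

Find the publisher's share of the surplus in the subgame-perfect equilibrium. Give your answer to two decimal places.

11.43

When the author proposes, the publisher accepts any offer worth at least 0.4 times what the publisher would get by proposing next round; and vice versa.
This gives x = 40 − 0.4y and y = 40 − 0.4x, where x and y are each side's share when it proposes.
Hence (1 − 0.4·0.4)x = 40(1 − 0.4), i.e. 0.84·x = 24.
x ≈ 28.5714; the publisher's share is 40 − x ≈ 11.4286.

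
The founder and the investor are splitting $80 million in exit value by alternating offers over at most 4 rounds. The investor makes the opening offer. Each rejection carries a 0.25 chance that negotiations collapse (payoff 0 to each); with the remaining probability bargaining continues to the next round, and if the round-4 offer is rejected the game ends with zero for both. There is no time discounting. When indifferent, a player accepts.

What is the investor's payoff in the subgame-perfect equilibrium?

31.25

Round 4 (the founder proposes): the investor will accept anything ≥ 0, so the founder offers 0 and keeps 80.
Round 3 (the investor proposes): rejecting gives the founder an expected 0.75 × 80 = 60, so the investor offers 60, keeping 20.
Round 2 (the founder proposes): rejecting gives the investor an expected 0.75 × 20 = 15. The founder offers 15 and keeps 80 − 15 = 65.
Round 1 (the investor proposes): rejecting gives the founder an expected 0.75 × 65 = 48.75, so the investor offers 48.75, keeping 31.25.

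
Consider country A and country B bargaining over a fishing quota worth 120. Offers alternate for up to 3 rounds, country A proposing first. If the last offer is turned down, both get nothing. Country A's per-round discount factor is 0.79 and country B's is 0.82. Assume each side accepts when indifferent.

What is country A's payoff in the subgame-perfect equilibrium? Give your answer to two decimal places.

Round 3 (country A proposes): country B will accept anything ≥ 0, so country A offers 0 and keeps 120.
Round 2 (country B proposes): country A can get 120 next round, worth 0.79 × 120 = 94.8 now. Country B offers 94.8 and keeps 120 − 94.8 = 25.2.
Round 1 (country A proposes): country B can get 25.2 next round, worth 0.82 × 25.2 = 20.664 now; country A offers that and keeps 99.336.

99.34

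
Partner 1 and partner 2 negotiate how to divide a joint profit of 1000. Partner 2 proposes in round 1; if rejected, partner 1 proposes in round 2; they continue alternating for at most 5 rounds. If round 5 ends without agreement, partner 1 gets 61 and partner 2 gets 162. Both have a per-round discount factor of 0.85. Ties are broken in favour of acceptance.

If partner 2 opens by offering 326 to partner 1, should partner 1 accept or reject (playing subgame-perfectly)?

Round 5 (partner 2 proposes): partner 1 gets 61 if talks fail, so partner 2 offers 61 and keeps 939.
Round 4 (partner 1 proposes): partner 2 can get 939 next round, worth 0.85 × 939 = 798.15 now. Partner 1 offers 798.15 and keeps 1000 − 798.15 = 201.85.
Round 3 (partner 2 proposes): partner 1 can get 201.85 next round, worth 0.85 × 201.85 = 171.5725 now. Partner 2 offers 171.5725 and keeps 1000 − 171.5725 = 828.4275.
Round 2 (partner 1 proposes): partner 2 can get 828.4275 next round, worth 0.85 × 828.4275 = 704.163375 now; partner 1 offers that and keeps 295.836625.
So by rejecting in round 1, partner 1 gets 295.836625 next round, worth 0.85 × 295.836625 = 251.46113125 now.
Offer 326 ≥ 251.46113125, so partner 1 accepts.

Accept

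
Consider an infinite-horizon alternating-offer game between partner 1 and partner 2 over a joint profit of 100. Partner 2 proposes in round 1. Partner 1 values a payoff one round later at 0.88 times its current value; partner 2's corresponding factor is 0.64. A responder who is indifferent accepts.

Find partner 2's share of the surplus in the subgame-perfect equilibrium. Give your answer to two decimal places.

27.47

Let x be partner 2's share when partner 2 proposes and y be partner 1's share when partner 1 proposes.
Partner 1 accepts iff offered ≥ 0.88·y, so x = 100 − 0.88y. Symmetrically y = 100 − 0.64x.
Substituting: x = 100 − 0.88(100 − 0.64x), giving x(1 − 0.64·0.88) = 100(1 − 0.88).
So x = 100 × 0.12 / 0.4368 ≈ 27.4725, and partner 1 receives 100 − x ≈ 72.5275.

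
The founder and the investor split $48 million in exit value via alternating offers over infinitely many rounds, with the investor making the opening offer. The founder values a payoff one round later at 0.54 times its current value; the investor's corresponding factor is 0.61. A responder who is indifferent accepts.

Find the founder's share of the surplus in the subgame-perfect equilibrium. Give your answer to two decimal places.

When the investor proposes, the founder accepts any offer worth at least 0.54 times what the founder would get by proposing next round; and vice versa.
This gives x = 48 − 0.54y and y = 48 − 0.61x, where x and y are each side's share when it proposes.
Hence (1 − 0.54·0.61)x = 48(1 − 0.54), i.e. 0.6706·x = 22.08.
x ≈ 32.9257; the founder's share is 48 − x ≈ 15.0743.

15.07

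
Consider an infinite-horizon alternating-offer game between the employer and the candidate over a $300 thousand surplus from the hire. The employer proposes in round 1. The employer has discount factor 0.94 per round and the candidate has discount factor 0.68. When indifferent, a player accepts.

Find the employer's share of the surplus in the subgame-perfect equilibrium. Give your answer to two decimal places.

Let x be the employer's share when the employer proposes and y be the candidate's share when the candidate proposes.
The candidate accepts iff offered ≥ 0.68·y, so x = 300 − 0.68y. Symmetrically y = 300 − 0.94x.
Substituting: x = 300 − 0.68(300 − 0.94x), giving x(1 − 0.94·0.68) = 300(1 − 0.68).
So x = 300 × 0.32 / 0.3608 ≈ 266.0754, and the candidate receives 300 − x ≈ 33.9246.

266.08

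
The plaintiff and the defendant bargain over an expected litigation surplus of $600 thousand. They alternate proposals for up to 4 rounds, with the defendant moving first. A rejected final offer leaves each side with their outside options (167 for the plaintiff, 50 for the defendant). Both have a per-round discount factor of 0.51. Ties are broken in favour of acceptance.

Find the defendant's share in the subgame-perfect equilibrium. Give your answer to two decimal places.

377.10

Round 4 (the plaintiff proposes): the defendant gets 50 if talks fail, so the plaintiff offers 50 and keeps 550.
Round 3 (the defendant proposes): the plaintiff can get 550 next round, worth 0.51 × 550 = 280.5 now, so the defendant offers 280.5, keeping 319.5.
Round 2 (the plaintiff proposes): the defendant can get 319.5 next round, worth 0.51 × 319.5 = 162.945 now, so the plaintiff offers 162.945, keeping 437.055.
Round 1 (the defendant proposes): the plaintiff can get 437.055 next round, worth 0.51 × 437.055 = 222.89805 now. The defendant offers 222.89805 and keeps 600 − 222.89805 = 377.10195.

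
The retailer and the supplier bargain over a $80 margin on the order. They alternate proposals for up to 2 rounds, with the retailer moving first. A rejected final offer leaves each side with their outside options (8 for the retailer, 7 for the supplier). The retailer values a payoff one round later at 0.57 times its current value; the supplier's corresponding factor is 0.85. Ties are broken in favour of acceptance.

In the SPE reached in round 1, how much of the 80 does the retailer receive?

18.8

Round 2 (the supplier proposes): the retailer gets 8 if talks fail, so the supplier offers 8 and keeps 72.
Round 1 (the retailer proposes): the supplier can get 72 next round, worth 0.85 × 72 = 61.2 now, so the retailer offers 61.2, keeping 18.8.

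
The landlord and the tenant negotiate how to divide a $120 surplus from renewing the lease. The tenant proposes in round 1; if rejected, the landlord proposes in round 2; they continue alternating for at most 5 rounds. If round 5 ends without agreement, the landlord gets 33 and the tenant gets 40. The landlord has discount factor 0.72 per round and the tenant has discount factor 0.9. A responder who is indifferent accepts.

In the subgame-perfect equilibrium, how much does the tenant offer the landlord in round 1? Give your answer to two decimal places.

28.10

Round 5 (the tenant proposes): the landlord gets 33 if talks fail, so the tenant offers 33 and keeps 87.
Round 4 (the landlord proposes): the tenant can get 87 next round, worth 0.9 × 87 = 78.3 now, so the landlord offers 78.3, keeping 41.7.
Round 3 (the tenant proposes): the landlord can get 41.7 next round, worth 0.72 × 41.7 = 30.024 now, so the tenant offers 30.024, keeping 89.976.
Round 2 (the landlord proposes): the tenant can get 89.976 next round, worth 0.9 × 89.976 = 80.9784 now; the landlord offers that and keeps 39.0216.
Round 1 (the tenant proposes): the landlord can get 39.0216 next round, worth 0.72 × 39.0216 = 28.095552 now. The tenant offers 28.095552 and keeps 120 − 28.095552 = 91.904448.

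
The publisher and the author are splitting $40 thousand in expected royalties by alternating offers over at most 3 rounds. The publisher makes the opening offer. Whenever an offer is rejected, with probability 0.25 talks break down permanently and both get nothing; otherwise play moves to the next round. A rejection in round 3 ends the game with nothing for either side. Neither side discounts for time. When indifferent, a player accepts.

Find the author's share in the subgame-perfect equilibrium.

By backward induction:
Round 3 (the publisher proposes): rejection yields 0 for the author; the publisher offers 0 and keeps 40.
Round 2 (the author proposes): rejecting gives the publisher an expected 0.75 × 40 = 30, so the author offers 30, keeping 10.
Round 1 (the publisher proposes): rejecting gives the author an expected 0.75 × 10 = 7.5. The publisher offers 7.5 and keeps 40 − 7.5 = 32.5.

7.5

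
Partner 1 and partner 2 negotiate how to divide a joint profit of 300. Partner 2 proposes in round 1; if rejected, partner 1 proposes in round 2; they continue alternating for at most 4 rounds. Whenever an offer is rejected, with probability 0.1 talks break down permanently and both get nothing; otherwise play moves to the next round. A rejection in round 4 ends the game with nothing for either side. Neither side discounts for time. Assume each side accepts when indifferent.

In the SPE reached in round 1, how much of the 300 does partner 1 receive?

Round 4 (partner 1 proposes): rejection yields 0 for partner 2; partner 1 offers 0 and keeps 300.
Round 3 (partner 2 proposes): rejecting gives partner 1 an expected 0.9 × 300 = 270; partner 2 offers that and keeps 30.
Round 2 (partner 1 proposes): rejecting gives partner 2 an expected 0.9 × 30 = 27. Partner 1 offers 27 and keeps 300 − 27 = 273.
Round 1 (partner 2 proposes): rejecting gives partner 1 an expected 0.9 × 273 = 245.7. Partner 2 offers 245.7 and keeps 300 − 245.7 = 54.3.

245.7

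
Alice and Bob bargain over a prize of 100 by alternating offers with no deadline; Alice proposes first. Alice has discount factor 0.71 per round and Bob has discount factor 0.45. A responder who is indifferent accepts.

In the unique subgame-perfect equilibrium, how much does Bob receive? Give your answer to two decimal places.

In a stationary SPE each proposer offers the other exactly their discounted continuation value.
If Alice keeps x when proposing and Bob keeps y when proposing, then x = 100 − 0.45y and y = 100 − 0.71x.
Solving: x = 100(1 − 0.45) / (1 − 0.71·0.45) = 55 / 0.6805 ≈ 80.8229.
Bob gets 100 − 80.8229 ≈ 19.1771.

19.18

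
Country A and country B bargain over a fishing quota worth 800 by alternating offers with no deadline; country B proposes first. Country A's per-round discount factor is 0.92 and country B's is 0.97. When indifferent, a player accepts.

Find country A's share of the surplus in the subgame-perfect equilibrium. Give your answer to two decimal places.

205.20

In a stationary SPE each proposer offers the other exactly their discounted continuation value.
If country B keeps x when proposing and country A keeps y when proposing, then x = 800 − 0.92y and y = 800 − 0.97x.
Solving: x = 800(1 − 0.92) / (1 − 0.97·0.92) = 64 / 0.1076 ≈ 594.7955.
Country A gets 800 − 594.7955 ≈ 205.2045.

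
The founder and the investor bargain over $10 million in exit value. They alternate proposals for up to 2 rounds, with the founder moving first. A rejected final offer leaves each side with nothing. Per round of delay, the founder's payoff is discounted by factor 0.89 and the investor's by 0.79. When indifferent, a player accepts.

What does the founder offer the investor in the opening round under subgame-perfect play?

Round 2 (the investor proposes): the founder will accept anything ≥ 0, so the investor offers 0 and keeps 10.
Round 1 (the founder proposes): the investor can get 10 next round, worth 0.79 × 10 = 7.9 now; the founder offers that and keeps 2.1.

7.9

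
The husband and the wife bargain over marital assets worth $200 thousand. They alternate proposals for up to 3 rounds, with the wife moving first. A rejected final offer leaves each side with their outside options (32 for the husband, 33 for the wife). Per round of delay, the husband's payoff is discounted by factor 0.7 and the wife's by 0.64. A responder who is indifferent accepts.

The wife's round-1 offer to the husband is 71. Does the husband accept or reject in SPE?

Accept

Round 3 (the wife proposes): the husband gets 32 if talks fail, so the wife offers 32 and keeps 168.
Round 2 (the husband proposes): the wife can get 168 next round, worth 0.64 × 168 = 107.52 now; the husband offers that and keeps 92.48.
So by rejecting in round 1, the husband gets 92.48 next round, worth 0.7 × 92.48 = 64.736 now.
Offer 71 ≥ 64.736, so the husband accepts.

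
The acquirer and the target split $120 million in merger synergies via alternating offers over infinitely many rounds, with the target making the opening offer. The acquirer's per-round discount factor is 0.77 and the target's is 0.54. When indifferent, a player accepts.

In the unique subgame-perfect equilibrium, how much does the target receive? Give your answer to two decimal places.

When the target proposes, the acquirer accepts any offer worth at least 0.77 times what the acquirer would get by proposing next round; and vice versa.
This gives x = 120 − 0.77y and y = 120 − 0.54x, where x and y are each side's share when it proposes.
Hence (1 − 0.77·0.54)x = 120(1 − 0.77), i.e. 0.5842·x = 27.6.
x ≈ 47.2441; the acquirer's share is 120 − x ≈ 72.7559.

47.24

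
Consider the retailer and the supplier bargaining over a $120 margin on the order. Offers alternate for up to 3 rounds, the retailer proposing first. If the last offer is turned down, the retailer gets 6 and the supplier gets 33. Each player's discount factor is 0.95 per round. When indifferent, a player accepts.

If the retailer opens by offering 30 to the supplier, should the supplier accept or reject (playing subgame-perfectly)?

Work out the supplier's continuation value if the offer is rejected.
Round 3 (the retailer proposes): the supplier gets 33 if talks fail, so the retailer offers 33 and keeps 87.
Round 2 (the supplier proposes): the retailer can get 87 next round, worth 0.95 × 87 = 82.65 now, so the supplier offers 82.65, keeping 37.35.
So by rejecting in round 1, the supplier gets 37.35 next round, worth 0.95 × 37.35 = 35.4825 now.
Offer 30 < 35.4825, so the supplier rejects.

Reject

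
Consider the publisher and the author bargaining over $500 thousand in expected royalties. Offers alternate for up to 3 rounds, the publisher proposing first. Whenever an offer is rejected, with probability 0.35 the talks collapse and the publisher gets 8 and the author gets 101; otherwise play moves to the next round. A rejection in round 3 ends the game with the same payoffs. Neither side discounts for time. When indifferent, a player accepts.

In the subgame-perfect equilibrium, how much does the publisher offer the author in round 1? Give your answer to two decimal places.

By backward induction:
Round 3 (the publisher proposes): the author gets 101 if talks fail, so the publisher offers 101 and keeps 399.
Round 2 (the author proposes): rejecting gives the publisher an expected 0.65 × 399 + 0.35 × 8 = 262.15; the author offers that and keeps 237.85.
Round 1 (the publisher proposes): rejecting gives the author an expected 0.65 × 237.85 + 0.35 × 101 = 189.9525; the publisher offers that and keeps 310.0475.

189.95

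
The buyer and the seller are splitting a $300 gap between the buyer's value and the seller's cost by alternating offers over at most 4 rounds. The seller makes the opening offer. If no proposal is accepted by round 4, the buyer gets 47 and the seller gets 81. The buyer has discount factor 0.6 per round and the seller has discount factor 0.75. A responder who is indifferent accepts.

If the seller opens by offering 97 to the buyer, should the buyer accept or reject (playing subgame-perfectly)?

Reject

Round 4 (the buyer proposes): the seller gets 81 if talks fail, so the buyer offers 81 and keeps 219.
Round 3 (the seller proposes): the buyer can get 219 next round, worth 0.6 × 219 = 131.4 now, so the seller offers 131.4, keeping 168.6.
Round 2 (the buyer proposes): the seller can get 168.6 next round, worth 0.75 × 168.6 = 126.45 now, so the buyer offers 126.45, keeping 173.55.
So by rejecting in round 1, the buyer gets 173.55 next round, worth 0.6 × 173.55 = 104.13 now.
Offer 97 < 104.13, so the buyer rejects.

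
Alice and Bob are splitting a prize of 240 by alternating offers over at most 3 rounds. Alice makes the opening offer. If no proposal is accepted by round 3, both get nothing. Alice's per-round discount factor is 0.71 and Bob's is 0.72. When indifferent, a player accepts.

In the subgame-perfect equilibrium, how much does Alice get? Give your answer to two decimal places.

189.89

Round 3 (Alice proposes): rejection yields 0 for Bob; Alice offers 0 and keeps 240.
Round 2 (Bob proposes): Alice can get 240 next round, worth 0.71 × 240 = 170.4 now, so Bob offers 170.4, keeping 69.6.
Round 1 (Alice proposes): Bob can get 69.6 next round, worth 0.72 × 69.6 = 50.112 now, so Alice offers 50.112, keeping 189.888.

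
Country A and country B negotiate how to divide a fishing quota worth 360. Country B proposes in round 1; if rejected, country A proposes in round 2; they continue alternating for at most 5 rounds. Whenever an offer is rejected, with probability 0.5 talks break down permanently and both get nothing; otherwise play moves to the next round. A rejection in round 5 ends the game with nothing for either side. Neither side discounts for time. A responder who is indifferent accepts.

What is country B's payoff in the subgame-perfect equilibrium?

247.5

By backward induction:
Round 5 (country B proposes): country A will accept anything ≥ 0, so country B offers 0 and keeps 360.
Round 4 (country A proposes): rejecting gives country B an expected 0.5 × 360 = 180; country A offers that and keeps 180.
Round 3 (country B proposes): rejecting gives country A an expected 0.5 × 180 = 90; country B offers that and keeps 270.
Round 2 (country A proposes): rejecting gives country B an expected 0.5 × 270 = 135. Country A offers 135 and keeps 360 − 135 = 225.
Round 1 (country B proposes): rejecting gives country A an expected 0.5 × 225 = 112.5. Country B offers 112.5 and keeps 360 − 112.5 = 247.5.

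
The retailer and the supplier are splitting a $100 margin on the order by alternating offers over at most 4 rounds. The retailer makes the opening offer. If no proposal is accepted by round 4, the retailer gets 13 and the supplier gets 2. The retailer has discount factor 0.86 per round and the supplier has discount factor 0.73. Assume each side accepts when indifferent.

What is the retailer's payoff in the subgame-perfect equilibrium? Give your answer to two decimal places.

49.91

Round 4 (the supplier proposes): the retailer gets 13 if talks fail, so the supplier offers 13 and keeps 87.
Round 3 (the retailer proposes): the supplier can get 87 next round, worth 0.73 × 87 = 63.51 now. The retailer offers 63.51 and keeps 100 − 63.51 = 36.49.
Round 2 (the supplier proposes): the retailer can get 36.49 next round, worth 0.86 × 36.49 = 31.3814 now; the supplier offers that and keeps 68.6186.
Round 1 (the retailer proposes): the supplier can get 68.6186 next round, worth 0.73 × 68.6186 = 50.091578 now, so the retailer offers 50.091578, keeping 49.908422.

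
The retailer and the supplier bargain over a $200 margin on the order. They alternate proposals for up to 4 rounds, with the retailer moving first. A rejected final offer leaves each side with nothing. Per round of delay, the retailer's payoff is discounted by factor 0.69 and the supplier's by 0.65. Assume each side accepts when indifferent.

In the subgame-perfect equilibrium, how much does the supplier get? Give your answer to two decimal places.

Round 4 (the supplier proposes): rejection yields 0 for the retailer; the supplier offers 0 and keeps 200.
Round 3 (the retailer proposes): the supplier can get 200 next round, worth 0.65 × 200 = 130 now; the retailer offers that and keeps 70.
Round 2 (the supplier proposes): the retailer can get 70 next round, worth 0.69 × 70 = 48.3 now, so the supplier offers 48.3, keeping 151.7.
Round 1 (the retailer proposes): the supplier can get 151.7 next round, worth 0.65 × 151.7 = 98.605 now; the retailer offers that and keeps 101.395.

98.61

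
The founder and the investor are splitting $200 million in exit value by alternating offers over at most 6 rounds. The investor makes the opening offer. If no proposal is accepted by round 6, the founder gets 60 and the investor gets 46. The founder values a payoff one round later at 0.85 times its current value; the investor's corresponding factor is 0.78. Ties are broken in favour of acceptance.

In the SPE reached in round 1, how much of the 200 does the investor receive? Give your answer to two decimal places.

Solve by backward induction from round 6.
Round 6 (the founder proposes): the investor gets 46 if talks fail, so the founder offers 46 and keeps 154.
Round 5 (the investor proposes): the founder can get 154 next round, worth 0.85 × 154 = 130.9 now. The investor offers 130.9 and keeps 200 − 130.9 = 69.1.
Round 4 (the founder proposes): the investor can get 69.1 next round, worth 0.78 × 69.1 = 53.898 now. The founder offers 53.898 and keeps 200 − 53.898 = 146.102.
Round 3 (the investor proposes): the founder can get 146.102 next round, worth 0.85 × 146.102 = 124.1867 now; the investor offers that and keeps 75.8133.
Round 2 (the founder proposes): the investor can get 75.8133 next round, worth 0.78 × 75.8133 = 59.134374 now; the founder offers that and keeps 140.865626.
Round 1 (the investor proposes): the founder can get 140.865626 next round, worth 0.85 × 140.865626 = 119.7357821 now; the investor offers that and keeps 80.2642179.

80.26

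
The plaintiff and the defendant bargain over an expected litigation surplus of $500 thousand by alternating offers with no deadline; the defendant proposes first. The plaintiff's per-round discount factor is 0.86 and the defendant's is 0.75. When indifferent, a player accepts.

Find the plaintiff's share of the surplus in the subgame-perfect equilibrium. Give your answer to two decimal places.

In a stationary SPE each proposer offers the other exactly their discounted continuation value.
If the defendant keeps x when proposing and the plaintiff keeps y when proposing, then x = 500 − 0.86y and y = 500 − 0.75x.
Solving: x = 500(1 − 0.86) / (1 − 0.75·0.86) = 70 / 0.355 ≈ 197.1831.
The plaintiff gets 500 − 197.1831 ≈ 302.8169.

302.82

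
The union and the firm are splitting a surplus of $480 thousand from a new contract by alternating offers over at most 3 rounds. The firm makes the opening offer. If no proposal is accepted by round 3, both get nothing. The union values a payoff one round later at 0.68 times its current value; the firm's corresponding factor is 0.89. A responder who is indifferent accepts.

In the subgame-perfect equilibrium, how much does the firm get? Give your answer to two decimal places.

444.10

Solve by backward induction from round 3.
Round 3 (the firm proposes): rejection yields 0 for the union; the firm offers 0 and keeps 480.
Round 2 (the union proposes): the firm can get 480 next round, worth 0.89 × 480 = 427.2 now; the union offers that and keeps 52.8.
Round 1 (the firm proposes): the union can get 52.8 next round, worth 0.68 × 52.8 = 35.904 now. The firm offers 35.904 and keeps 480 − 35.904 = 444.096.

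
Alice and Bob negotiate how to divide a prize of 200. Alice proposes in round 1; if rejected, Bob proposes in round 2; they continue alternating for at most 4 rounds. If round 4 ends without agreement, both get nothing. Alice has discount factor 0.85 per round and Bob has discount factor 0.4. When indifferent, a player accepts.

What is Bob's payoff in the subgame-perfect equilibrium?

39.2

Round 4 (Bob proposes): rejection yields 0 for Alice; Bob offers 0 and keeps 200.
Round 3 (Alice proposes): Bob can get 200 next round, worth 0.4 × 200 = 80 now. Alice offers 80 and keeps 200 − 80 = 120.
Round 2 (Bob proposes): Alice can get 120 next round, worth 0.85 × 120 = 102 now. Bob offers 102 and keeps 200 − 102 = 98.
Round 1 (Alice proposes): Bob can get 98 next round, worth 0.4 × 98 = 39.2 now; Alice offers that and keeps 160.8.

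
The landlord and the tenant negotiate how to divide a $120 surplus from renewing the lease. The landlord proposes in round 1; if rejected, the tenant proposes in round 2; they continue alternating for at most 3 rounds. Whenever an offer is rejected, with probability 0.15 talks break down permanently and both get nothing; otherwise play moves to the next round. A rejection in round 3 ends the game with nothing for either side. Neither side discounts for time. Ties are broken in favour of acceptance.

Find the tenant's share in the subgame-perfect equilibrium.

Round 3 (the landlord proposes): the tenant will accept anything ≥ 0, so the landlord offers 0 and keeps 120.
Round 2 (the tenant proposes): rejecting gives the landlord an expected 0.85 × 120 = 102, so the tenant offers 102, keeping 18.
Round 1 (the landlord proposes): rejecting gives the tenant an expected 0.85 × 18 = 15.3. The landlord offers 15.3 and keeps 120 − 15.3 = 104.7.

15.3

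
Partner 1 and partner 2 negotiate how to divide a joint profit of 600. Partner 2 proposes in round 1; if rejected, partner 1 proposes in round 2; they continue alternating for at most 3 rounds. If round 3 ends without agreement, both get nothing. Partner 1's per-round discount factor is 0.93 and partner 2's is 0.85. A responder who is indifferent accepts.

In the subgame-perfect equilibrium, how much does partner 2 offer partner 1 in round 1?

Round 3 (partner 2 proposes): partner 1 will accept anything ≥ 0, so partner 2 offers 0 and keeps 600.
Round 2 (partner 1 proposes): partner 2 can get 600 next round, worth 0.85 × 600 = 510 now. Partner 1 offers 510 and keeps 600 − 510 = 90.
Round 1 (partner 2 proposes): partner 1 can get 90 next round, worth 0.93 × 90 = 83.7 now, so partner 2 offers 83.7, keeping 516.3.

83.7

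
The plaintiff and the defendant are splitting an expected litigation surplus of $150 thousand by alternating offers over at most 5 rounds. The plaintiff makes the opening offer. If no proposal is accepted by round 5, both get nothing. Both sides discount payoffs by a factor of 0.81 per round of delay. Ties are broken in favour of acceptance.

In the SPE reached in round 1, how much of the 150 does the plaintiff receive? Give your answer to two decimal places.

111.77

Round 5 (the plaintiff proposes): rejection yields 0 for the defendant; the plaintiff offers 0 and keeps 150.
Round 4 (the defendant proposes): the plaintiff can get 150 next round, worth 0.81 × 150 = 121.5 now; the defendant offers that and keeps 28.5.
Round 3 (the plaintiff proposes): the defendant can get 28.5 next round, worth 0.81 × 28.5 = 23.085 now; the plaintiff offers that and keeps 126.915.
Round 2 (the defendant proposes): the plaintiff can get 126.915 next round, worth 0.81 × 126.915 = 102.80115 now. The defendant offers 102.80115 and keeps 150 − 102.80115 = 47.19885.
Round 1 (the plaintiff proposes): the defendant can get 47.19885 next round, worth 0.81 × 47.19885 = 38.2310685 now; the plaintiff offers that and keeps 111.7689315.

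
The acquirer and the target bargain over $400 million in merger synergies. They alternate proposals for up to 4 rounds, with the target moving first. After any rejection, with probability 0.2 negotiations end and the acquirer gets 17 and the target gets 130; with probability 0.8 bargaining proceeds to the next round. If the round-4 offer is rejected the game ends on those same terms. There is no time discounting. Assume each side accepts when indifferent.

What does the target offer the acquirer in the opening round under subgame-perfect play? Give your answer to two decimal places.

By backward induction:
Round 4 (the acquirer proposes): the target gets 130 if talks fail, so the acquirer offers 130 and keeps 270.
Round 3 (the target proposes): rejecting gives the acquirer an expected 0.8 × 270 + 0.2 × 17 = 219.4, so the target offers 219.4, keeping 180.6.
Round 2 (the acquirer proposes): rejecting gives the target an expected 0.8 × 180.6 + 0.2 × 130 = 170.48. The acquirer offers 170.48 and keeps 400 − 170.48 = 229.52.
Round 1 (the target proposes): rejecting gives the acquirer an expected 0.8 × 229.52 + 0.2 × 17 = 187.016. The target offers 187.016 and keeps 400 − 187.016 = 212.984.

187.02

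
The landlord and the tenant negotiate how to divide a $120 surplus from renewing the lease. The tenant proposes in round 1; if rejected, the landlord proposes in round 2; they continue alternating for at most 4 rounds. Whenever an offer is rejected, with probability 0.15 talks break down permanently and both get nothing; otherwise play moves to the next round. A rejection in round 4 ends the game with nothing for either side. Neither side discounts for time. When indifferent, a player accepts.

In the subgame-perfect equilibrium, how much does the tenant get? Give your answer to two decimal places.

By backward induction:
Round 4 (the landlord proposes): rejection yields 0 for the tenant; the landlord offers 0 and keeps 120.
Round 3 (the tenant proposes): rejecting gives the landlord an expected 0.85 × 120 = 102; the tenant offers that and keeps 18.
Round 2 (the landlord proposes): rejecting gives the tenant an expected 0.85 × 18 = 15.3; the landlord offers that and keeps 104.7.
Round 1 (the tenant proposes): rejecting gives the landlord an expected 0.85 × 104.7 = 88.995, so the tenant offers 88.995, keeping 31.005.

31.01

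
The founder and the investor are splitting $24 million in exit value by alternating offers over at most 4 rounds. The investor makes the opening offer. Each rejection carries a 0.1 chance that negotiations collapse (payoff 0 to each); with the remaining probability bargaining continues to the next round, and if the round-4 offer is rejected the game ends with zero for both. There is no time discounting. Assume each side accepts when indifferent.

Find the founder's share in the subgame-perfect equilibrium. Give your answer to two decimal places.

19.66

By backward induction:
Round 4 (the founder proposes): rejection yields 0 for the investor; the founder offers 0 and keeps 24.
Round 3 (the investor proposes): rejecting gives the founder an expected 0.9 × 24 = 21.6, so the investor offers 21.6, keeping 2.4.
Round 2 (the founder proposes): rejecting gives the investor an expected 0.9 × 2.4 = 2.16. The founder offers 2.16 and keeps 24 − 2.16 = 21.84.
Round 1 (the investor proposes): rejecting gives the founder an expected 0.9 × 21.84 = 19.656; the investor offers that and keeps 4.344.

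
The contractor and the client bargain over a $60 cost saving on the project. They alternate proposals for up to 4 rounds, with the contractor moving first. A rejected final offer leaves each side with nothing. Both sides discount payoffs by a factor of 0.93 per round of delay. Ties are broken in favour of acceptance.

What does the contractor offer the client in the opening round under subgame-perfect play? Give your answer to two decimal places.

52.17

Round 4 (the client proposes): the contractor will accept anything ≥ 0, so the client offers 0 and keeps 60.
Round 3 (the contractor proposes): the client can get 60 next round, worth 0.93 × 60 = 55.8 now, so the contractor offers 55.8, keeping 4.2.
Round 2 (the client proposes): the contractor can get 4.2 next round, worth 0.93 × 4.2 = 3.906 now. The client offers 3.906 and keeps 60 − 3.906 = 56.094.
Round 1 (the contractor proposes): the client can get 56.094 next round, worth 0.93 × 56.094 = 52.16742 now; the contractor offers that and keeps 7.83258.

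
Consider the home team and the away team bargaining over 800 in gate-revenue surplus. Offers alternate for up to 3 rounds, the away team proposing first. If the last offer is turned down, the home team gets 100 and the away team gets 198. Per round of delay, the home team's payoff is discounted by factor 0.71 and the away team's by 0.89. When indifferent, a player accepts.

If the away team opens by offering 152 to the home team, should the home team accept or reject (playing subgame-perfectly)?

Round 3 (the away team proposes): the home team gets 100 if talks fail, so the away team offers 100 and keeps 700.
Round 2 (the home team proposes): the away team can get 700 next round, worth 0.89 × 700 = 623 now; the home team offers that and keeps 177.
So by rejecting in round 1, the home team gets 177 next round, worth 0.71 × 177 = 125.67 now.
Offer 152 ≥ 125.67, so the home team accepts.

Accept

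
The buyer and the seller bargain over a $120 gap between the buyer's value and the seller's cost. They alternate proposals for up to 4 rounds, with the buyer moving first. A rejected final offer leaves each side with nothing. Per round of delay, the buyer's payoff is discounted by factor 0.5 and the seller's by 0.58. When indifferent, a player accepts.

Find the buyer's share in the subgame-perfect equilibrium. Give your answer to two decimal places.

Round 4 (the seller proposes): the buyer will accept anything ≥ 0, so the seller offers 0 and keeps 120.
Round 3 (the buyer proposes): the seller can get 120 next round, worth 0.58 × 120 = 69.6 now; the buyer offers that and keeps 50.4.
Round 2 (the seller proposes): the buyer can get 50.4 next round, worth 0.5 × 50.4 = 25.2 now; the seller offers that and keeps 94.8.
Round 1 (the buyer proposes): the seller can get 94.8 next round, worth 0.58 × 94.8 = 54.984 now; the buyer offers that and keeps 65.016.

65.02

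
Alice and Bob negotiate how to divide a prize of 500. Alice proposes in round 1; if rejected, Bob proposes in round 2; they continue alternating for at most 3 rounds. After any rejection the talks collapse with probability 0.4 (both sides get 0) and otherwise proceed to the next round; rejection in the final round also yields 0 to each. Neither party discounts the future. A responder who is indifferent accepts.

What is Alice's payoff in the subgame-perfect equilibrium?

380

Round 3 (Alice proposes): rejection yields 0 for Bob; Alice offers 0 and keeps 500.
Round 2 (Bob proposes): rejecting gives Alice an expected 0.6 × 500 = 300; Bob offers that and keeps 200.
Round 1 (Alice proposes): rejecting gives Bob an expected 0.6 × 200 = 120. Alice offers 120 and keeps 500 − 120 = 380.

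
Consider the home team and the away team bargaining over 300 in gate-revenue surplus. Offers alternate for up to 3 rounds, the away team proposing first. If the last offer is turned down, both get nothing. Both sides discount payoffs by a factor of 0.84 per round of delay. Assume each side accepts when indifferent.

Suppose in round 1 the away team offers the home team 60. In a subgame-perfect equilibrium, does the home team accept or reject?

Work out the home team's continuation value if the offer is rejected.
Round 3 (the away team proposes): the home team will accept anything ≥ 0, so the away team offers 0 and keeps 300.
Round 2 (the home team proposes): the away team can get 300 next round, worth 0.84 × 300 = 252 now. The home team offers 252 and keeps 300 − 252 = 48.
So by rejecting in round 1, the home team gets 48 next round, worth 0.84 × 48 = 40.32 now.
Offer 60 ≥ 40.32, so the home team accepts.

Accept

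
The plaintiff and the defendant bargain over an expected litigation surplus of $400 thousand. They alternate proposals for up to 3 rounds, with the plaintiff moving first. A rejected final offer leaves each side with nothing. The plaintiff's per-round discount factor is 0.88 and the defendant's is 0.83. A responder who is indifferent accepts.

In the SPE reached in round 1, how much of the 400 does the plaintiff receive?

Solve by backward induction from round 3.
Round 3 (the plaintiff proposes): rejection yields 0 for the defendant; the plaintiff offers 0 and keeps 400.
Round 2 (the defendant proposes): the plaintiff can get 400 next round, worth 0.88 × 400 = 352 now; the defendant offers that and keeps 48.
Round 1 (the plaintiff proposes): the defendant can get 48 next round, worth 0.83 × 48 = 39.84 now, so the plaintiff offers 39.84, keeping 360.16.

360.16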